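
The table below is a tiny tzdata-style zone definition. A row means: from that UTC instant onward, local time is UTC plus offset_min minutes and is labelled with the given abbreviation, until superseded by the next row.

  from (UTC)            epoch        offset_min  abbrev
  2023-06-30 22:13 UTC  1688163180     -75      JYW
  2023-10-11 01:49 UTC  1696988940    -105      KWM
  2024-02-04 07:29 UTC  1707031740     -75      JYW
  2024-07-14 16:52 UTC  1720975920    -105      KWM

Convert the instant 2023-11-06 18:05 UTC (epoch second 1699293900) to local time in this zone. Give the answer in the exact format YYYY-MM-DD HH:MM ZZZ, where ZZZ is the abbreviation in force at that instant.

2023-11-06 16:20 KWM

Query: 2023-11-06 18:05 UTC
Rule 2/4 (KWM, -01:45): 2023-10-11 01:49 UTC ≤ query < 2024-02-04 07:29 UTC
18·60 + 5 - 105 = 980 min
980 = 0·1440 + 980; 980 = 16·60 + 20 → 16:20, same day
→ 2023-11-06 16:20 KWM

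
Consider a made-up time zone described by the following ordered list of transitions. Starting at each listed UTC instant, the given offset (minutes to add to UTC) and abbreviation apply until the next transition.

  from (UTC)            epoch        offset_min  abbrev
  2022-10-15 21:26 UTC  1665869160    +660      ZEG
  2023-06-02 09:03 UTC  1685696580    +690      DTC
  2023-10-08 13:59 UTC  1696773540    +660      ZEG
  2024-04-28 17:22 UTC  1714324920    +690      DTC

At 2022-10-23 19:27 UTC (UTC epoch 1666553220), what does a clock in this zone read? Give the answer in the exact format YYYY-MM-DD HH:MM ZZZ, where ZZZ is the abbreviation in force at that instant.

Query: 2022-10-23 19:27 UTC
Rule 1/4 (ZEG, +11:00): 2022-10-15 21:26 UTC ≤ query < 2023-06-02 09:03 UTC
19·60 + 27 + 660 = 1827 min
1827 = 1·1440 + 387; 387 = 6·60 + 27 → 06:27, 2022-10-23 + 1 day = 2022-10-24
→ 2022-10-24 06:27 ZEG

2022-10-24 06:27 ZEG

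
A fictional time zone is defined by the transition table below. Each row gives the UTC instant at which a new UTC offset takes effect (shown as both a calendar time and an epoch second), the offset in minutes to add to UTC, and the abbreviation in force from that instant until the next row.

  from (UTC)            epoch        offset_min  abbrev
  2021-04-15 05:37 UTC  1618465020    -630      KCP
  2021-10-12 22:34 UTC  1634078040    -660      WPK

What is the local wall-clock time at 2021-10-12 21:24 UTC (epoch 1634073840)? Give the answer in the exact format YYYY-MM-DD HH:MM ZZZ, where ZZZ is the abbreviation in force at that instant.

Query: 2021-10-12 21:24 UTC
Rule 1/2 (KCP, -10:30): 2021-04-15 05:37 UTC ≤ query < 2021-10-12 22:34 UTC
21·60 + 24 - 630 = 654 min
654 = 0·1440 + 654; 654 = 10·60 + 54 → 10:54, same day
→ 2021-10-12 10:54 KCP

2021-10-12 10:54 KCP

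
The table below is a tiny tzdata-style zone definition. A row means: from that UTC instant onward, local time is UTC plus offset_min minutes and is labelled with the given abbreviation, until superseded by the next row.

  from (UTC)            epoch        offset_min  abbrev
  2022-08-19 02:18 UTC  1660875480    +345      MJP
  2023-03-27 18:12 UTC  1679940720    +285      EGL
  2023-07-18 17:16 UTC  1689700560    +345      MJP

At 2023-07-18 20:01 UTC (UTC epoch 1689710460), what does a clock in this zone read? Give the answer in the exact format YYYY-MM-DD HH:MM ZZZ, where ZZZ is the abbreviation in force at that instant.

2023-07-19 01:46 MJP

Query: 2023-07-18 20:01 UTC
Rule 3/3 (MJP, +05:45): 2023-07-18 17:16 UTC ≤ query < +∞
20·60 + 1 + 345 = 1546 min
1546 = 1·1440 + 106; 106 = 1·60 + 46 → 01:46, 2023-07-18 + 1 day = 2023-07-19
→ 2023-07-19 01:46 MJP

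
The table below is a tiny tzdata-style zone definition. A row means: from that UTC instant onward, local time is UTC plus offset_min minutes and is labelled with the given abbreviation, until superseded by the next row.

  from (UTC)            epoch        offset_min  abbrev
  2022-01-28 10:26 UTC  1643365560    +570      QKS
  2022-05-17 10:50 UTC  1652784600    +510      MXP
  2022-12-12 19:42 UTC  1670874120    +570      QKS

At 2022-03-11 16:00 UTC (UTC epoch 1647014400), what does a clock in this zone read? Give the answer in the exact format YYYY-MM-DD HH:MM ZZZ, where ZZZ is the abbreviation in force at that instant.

Query: 2022-03-11 16:00 UTC
Rule 1/3 (QKS, +09:30): 2022-01-28 10:26 UTC ≤ query < 2022-05-17 10:50 UTC
16·60 + 0 + 570 = 1530 min
1530 = 1·1440 + 90; 90 = 1·60 + 30 → 01:30, 2022-03-11 + 1 day = 2022-03-12
→ 2022-03-12 01:30 QKS

2022-03-12 01:30 QKS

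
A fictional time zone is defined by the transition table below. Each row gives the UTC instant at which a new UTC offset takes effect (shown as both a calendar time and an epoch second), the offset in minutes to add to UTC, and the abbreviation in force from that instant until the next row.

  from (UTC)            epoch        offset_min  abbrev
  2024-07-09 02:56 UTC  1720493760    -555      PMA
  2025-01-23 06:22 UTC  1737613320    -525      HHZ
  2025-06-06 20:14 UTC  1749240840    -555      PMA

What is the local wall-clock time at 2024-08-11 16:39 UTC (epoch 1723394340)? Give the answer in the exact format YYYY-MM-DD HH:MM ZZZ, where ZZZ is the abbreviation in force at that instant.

2024-08-11 07:24 PMA

Query: 2024-08-11 16:39 UTC
Rule 1/3 (PMA, -09:15): 2024-07-09 02:56 UTC ≤ query < 2025-01-23 06:22 UTC
16·60 + 39 - 555 = 444 min
444 = 0·1440 + 444; 444 = 7·60 + 24 → 07:24, same day
→ 2024-08-11 07:24 PMA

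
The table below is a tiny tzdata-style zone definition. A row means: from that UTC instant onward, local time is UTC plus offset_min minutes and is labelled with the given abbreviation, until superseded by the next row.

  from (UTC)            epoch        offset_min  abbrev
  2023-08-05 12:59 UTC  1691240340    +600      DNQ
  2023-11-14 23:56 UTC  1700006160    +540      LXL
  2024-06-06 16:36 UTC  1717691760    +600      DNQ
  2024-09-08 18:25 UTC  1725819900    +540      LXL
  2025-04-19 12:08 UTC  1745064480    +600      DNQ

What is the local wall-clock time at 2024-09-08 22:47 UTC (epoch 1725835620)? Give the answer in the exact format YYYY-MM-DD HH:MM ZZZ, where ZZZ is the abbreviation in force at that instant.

Query: 2024-09-08 22:47 UTC
Rule 4/5 (LXL, +09:00): 2024-09-08 18:25 UTC ≤ query < 2025-04-19 12:08 UTC
22·60 + 47 + 540 = 1907 min
1907 = 1·1440 + 467; 467 = 7·60 + 47 → 07:47, 2024-09-08 + 1 day = 2024-09-09
→ 2024-09-09 07:47 LXL

2024-09-09 07:47 LXL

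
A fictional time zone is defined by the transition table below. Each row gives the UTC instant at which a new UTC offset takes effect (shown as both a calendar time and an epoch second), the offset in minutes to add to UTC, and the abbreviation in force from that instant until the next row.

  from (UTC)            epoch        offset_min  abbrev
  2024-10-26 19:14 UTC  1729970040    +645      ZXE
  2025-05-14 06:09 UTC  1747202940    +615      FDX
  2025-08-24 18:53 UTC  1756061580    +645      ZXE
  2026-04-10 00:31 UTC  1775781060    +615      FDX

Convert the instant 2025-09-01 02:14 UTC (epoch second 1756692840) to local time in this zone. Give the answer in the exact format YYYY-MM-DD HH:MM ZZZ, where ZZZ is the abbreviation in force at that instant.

Query: 2025-09-01 02:14 UTC
Rule 3/4 (ZXE, +10:45): 2025-08-24 18:53 UTC ≤ query < 2026-04-10 00:31 UTC
2·60 + 14 + 645 = 779 min
779 = 0·1440 + 779; 779 = 12·60 + 59 → 12:59, same day
→ 2025-09-01 12:59 ZXE

2025-09-01 12:59 ZXE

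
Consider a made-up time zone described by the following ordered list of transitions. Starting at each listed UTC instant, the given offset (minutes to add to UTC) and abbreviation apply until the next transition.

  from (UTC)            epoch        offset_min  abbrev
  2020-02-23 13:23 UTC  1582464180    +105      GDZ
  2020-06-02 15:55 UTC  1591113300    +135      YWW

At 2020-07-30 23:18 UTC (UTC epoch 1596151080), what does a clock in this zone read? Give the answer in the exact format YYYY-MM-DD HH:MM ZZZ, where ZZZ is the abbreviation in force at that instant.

2020-07-31 01:33 YWW

Query: 2020-07-30 23:18 UTC
Rule 2/2 (YWW, +02:15): 2020-06-02 15:55 UTC ≤ query < +∞
23·60 + 18 + 135 = 1533 min
1533 = 1·1440 + 93; 93 = 1·60 + 33 → 01:33, 2020-07-30 + 1 day = 2020-07-31
→ 2020-07-31 01:33 YWW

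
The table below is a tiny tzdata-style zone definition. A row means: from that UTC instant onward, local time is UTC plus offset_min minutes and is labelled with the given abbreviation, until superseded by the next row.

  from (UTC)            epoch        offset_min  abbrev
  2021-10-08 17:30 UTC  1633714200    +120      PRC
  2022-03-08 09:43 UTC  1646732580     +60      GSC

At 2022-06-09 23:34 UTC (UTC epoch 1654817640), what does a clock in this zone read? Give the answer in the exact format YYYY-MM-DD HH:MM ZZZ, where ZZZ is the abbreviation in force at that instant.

Query: 2022-06-09 23:34 UTC
Rule 2/2 (GSC, +01:00): 2022-03-08 09:43 UTC ≤ query < +∞
23·60 + 34 + 60 = 1474 min
1474 = 1·1440 + 34; 34 = 0·60 + 34 → 00:34, 2022-06-09 + 1 day = 2022-06-10
→ 2022-06-10 00:34 GSC

2022-06-10 00:34 GSC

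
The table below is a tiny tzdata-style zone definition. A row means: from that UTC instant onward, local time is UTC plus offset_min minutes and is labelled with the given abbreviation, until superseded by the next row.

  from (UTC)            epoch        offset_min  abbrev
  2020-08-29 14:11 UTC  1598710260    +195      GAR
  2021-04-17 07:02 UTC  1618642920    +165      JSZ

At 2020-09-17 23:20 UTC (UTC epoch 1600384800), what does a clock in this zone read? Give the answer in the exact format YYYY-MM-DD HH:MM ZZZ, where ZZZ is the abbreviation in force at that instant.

Query: 2020-09-17 23:20 UTC
Rule 1/2 (GAR, +03:15): 2020-08-29 14:11 UTC ≤ query < 2021-04-17 07:02 UTC
23·60 + 20 + 195 = 1595 min
1595 = 1·1440 + 155; 155 = 2·60 + 35 → 02:35, 2020-09-17 + 1 day = 2020-09-18
→ 2020-09-18 02:35 GAR

2020-09-18 02:35 GAR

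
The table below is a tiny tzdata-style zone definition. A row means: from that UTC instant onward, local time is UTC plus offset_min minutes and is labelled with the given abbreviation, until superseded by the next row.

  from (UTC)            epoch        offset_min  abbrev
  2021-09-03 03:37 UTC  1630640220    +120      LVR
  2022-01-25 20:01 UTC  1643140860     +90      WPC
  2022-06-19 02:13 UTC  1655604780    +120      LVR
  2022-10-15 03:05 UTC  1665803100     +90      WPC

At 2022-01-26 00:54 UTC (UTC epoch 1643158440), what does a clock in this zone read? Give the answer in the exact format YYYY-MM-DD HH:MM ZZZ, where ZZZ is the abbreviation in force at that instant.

Query: 2022-01-26 00:54 UTC
Rule 2/4 (WPC, +01:30): 2022-01-25 20:01 UTC ≤ query < 2022-06-19 02:13 UTC
0·60 + 54 + 90 = 144 min
144 = 0·1440 + 144; 144 = 2·60 + 24 → 02:24, same day
→ 2022-01-26 02:24 WPC

2022-01-26 02:24 WPC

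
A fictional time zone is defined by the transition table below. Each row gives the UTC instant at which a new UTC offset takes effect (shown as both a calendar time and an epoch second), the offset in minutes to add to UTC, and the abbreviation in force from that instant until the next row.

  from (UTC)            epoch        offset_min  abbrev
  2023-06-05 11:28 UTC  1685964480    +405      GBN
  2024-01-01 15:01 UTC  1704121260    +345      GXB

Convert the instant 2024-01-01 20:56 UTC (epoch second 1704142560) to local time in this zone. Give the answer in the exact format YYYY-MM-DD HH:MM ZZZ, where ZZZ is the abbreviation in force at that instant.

Query: 2024-01-01 20:56 UTC
Rule 2/2 (GXB, +05:45): 2024-01-01 15:01 UTC ≤ query < +∞
20·60 + 56 + 345 = 1601 min
1601 = 1·1440 + 161; 161 = 2·60 + 41 → 02:41, 2024-01-01 + 1 day = 2024-01-02
→ 2024-01-02 02:41 GXB

2024-01-02 02:41 GXB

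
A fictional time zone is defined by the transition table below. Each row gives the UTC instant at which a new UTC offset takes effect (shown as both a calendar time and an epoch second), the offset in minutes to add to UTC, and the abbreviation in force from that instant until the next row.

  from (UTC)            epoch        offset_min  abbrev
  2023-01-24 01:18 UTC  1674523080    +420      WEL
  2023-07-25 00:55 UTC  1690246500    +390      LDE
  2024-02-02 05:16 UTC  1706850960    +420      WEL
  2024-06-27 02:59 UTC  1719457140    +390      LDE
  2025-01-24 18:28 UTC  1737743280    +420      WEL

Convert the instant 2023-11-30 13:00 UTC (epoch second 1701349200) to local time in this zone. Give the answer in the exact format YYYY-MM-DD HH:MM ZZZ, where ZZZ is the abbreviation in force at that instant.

2023-11-30 19:30 LDE

Query: 2023-11-30 13:00 UTC
Rule 2/5 (LDE, +06:30): 2023-07-25 00:55 UTC ≤ query < 2024-02-02 05:16 UTC
13·60 + 0 + 390 = 1170 min
1170 = 0·1440 + 1170; 1170 = 19·60 + 30 → 19:30, same day
→ 2023-11-30 19:30 LDE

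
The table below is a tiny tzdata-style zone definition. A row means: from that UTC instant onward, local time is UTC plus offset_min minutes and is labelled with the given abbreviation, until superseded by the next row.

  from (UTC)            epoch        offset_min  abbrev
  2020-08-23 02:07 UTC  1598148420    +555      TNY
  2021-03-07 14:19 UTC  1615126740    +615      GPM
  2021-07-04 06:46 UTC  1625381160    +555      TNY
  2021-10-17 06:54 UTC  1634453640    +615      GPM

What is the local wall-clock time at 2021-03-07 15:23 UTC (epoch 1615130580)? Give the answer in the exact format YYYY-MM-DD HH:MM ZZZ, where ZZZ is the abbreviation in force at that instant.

2021-03-08 01:38 GPM

Query: 2021-03-07 15:23 UTC
Rule 2/4 (GPM, +10:15): 2021-03-07 14:19 UTC ≤ query < 2021-07-04 06:46 UTC
15·60 + 23 + 615 = 1538 min
1538 = 1·1440 + 98; 98 = 1·60 + 38 → 01:38, 2021-03-07 + 1 day = 2021-03-08
→ 2021-03-08 01:38 GPM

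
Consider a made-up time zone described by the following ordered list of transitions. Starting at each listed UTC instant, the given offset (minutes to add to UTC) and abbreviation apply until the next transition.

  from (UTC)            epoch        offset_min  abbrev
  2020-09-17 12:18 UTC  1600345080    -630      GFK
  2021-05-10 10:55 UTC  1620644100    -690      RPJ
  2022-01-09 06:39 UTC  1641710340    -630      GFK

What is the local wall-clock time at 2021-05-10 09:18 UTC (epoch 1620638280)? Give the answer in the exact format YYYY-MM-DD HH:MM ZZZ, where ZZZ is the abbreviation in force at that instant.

2021-05-09 22:48 GFK

Query: 2021-05-10 09:18 UTC
Rule 1/3 (GFK, -10:30): 2020-09-17 12:18 UTC ≤ query < 2021-05-10 10:55 UTC
9·60 + 18 - 630 = -72 min
-72 = -1·1440 + 1368; 1368 = 22·60 + 48 → 22:48, 2021-05-10 - 1 day = 2021-05-09
→ 2021-05-09 22:48 GFK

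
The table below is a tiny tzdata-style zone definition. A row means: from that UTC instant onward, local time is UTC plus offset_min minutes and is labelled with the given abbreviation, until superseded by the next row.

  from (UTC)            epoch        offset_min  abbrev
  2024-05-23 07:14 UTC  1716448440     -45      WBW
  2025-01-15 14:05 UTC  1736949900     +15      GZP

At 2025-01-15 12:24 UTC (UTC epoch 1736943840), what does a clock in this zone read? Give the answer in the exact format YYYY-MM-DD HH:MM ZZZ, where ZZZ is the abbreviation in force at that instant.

2025-01-15 11:39 WBW

Query: 2025-01-15 12:24 UTC
Rule 1/2 (WBW, -00:45): 2024-05-23 07:14 UTC ≤ query < 2025-01-15 14:05 UTC
12·60 + 24 - 45 = 699 min
699 = 0·1440 + 699; 699 = 11·60 + 39 → 11:39, same day
→ 2025-01-15 11:39 WBW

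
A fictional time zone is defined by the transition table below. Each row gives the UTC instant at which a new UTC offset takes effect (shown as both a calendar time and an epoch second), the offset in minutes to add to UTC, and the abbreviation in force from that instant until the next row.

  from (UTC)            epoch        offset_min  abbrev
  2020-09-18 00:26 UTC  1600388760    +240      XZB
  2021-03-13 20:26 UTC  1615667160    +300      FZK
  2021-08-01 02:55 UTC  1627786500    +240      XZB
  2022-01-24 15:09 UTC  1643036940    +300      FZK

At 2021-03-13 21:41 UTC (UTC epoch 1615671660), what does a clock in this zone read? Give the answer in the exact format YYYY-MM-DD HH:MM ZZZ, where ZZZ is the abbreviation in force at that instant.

Query: 2021-03-13 21:41 UTC
Rule 2/4 (FZK, +05:00): 2021-03-13 20:26 UTC ≤ query < 2021-08-01 02:55 UTC
21·60 + 41 + 300 = 1601 min
1601 = 1·1440 + 161; 161 = 2·60 + 41 → 02:41, 2021-03-13 + 1 day = 2021-03-14
→ 2021-03-14 02:41 FZK

2021-03-14 02:41 FZK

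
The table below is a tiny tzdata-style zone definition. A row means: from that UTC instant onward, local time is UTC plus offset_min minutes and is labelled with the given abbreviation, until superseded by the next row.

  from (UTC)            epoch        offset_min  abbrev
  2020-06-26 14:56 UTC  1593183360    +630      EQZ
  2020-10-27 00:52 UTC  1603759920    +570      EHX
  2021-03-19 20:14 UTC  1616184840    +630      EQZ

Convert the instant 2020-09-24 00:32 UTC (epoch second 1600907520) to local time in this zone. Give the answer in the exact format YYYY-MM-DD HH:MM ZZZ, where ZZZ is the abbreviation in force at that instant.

Query: 2020-09-24 00:32 UTC
Rule 1/3 (EQZ, +10:30): 2020-06-26 14:56 UTC ≤ query < 2020-10-27 00:52 UTC
0·60 + 32 + 630 = 662 min
662 = 0·1440 + 662; 662 = 11·60 + 2 → 11:02, same day
→ 2020-09-24 11:02 EQZ

2020-09-24 11:02 EQZ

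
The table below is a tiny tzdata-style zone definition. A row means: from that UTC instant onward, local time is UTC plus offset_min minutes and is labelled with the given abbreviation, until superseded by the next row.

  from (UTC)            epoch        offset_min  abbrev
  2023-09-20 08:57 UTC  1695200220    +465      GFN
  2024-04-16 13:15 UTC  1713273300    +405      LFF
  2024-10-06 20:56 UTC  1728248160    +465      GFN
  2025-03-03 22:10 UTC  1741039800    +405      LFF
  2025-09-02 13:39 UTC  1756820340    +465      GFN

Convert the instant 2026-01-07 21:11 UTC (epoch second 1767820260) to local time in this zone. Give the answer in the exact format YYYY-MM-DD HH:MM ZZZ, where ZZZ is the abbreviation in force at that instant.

2026-01-08 04:56 GFN

Query: 2026-01-07 21:11 UTC
Rule 5/5 (GFN, +07:45): 2025-09-02 13:39 UTC ≤ query < +∞
21·60 + 11 + 465 = 1736 min
1736 = 1·1440 + 296; 296 = 4·60 + 56 → 04:56, 2026-01-07 + 1 day = 2026-01-08
→ 2026-01-08 04:56 GFN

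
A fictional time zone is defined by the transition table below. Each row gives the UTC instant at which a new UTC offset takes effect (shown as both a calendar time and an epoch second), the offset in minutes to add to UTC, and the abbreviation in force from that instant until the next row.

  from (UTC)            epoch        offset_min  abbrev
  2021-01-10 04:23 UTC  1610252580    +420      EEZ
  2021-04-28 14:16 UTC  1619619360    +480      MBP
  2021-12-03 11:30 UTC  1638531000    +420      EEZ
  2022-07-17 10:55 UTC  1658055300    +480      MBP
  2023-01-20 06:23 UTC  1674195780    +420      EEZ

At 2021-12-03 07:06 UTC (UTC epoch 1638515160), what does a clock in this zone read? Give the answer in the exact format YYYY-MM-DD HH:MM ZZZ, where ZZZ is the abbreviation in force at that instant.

Query: 2021-12-03 07:06 UTC
Rule 2/5 (MBP, +08:00): 2021-04-28 14:16 UTC ≤ query < 2021-12-03 11:30 UTC
7·60 + 6 + 480 = 906 min
906 = 0·1440 + 906; 906 = 15·60 + 6 → 15:06, same day
→ 2021-12-03 15:06 MBP

2021-12-03 15:06 MBP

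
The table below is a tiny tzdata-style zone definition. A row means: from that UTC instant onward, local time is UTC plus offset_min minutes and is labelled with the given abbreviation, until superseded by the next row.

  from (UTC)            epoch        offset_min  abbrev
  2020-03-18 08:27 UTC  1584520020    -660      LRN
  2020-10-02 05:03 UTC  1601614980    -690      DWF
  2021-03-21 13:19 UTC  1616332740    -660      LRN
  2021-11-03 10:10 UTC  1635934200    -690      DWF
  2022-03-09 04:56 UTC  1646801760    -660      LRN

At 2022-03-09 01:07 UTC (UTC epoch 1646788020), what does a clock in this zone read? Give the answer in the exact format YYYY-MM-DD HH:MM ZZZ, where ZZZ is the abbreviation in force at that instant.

2022-03-08 13:37 DWF

Query: 2022-03-09 01:07 UTC
Rule 4/5 (DWF, -11:30): 2021-11-03 10:10 UTC ≤ query < 2022-03-09 04:56 UTC
1·60 + 7 - 690 = -623 min
-623 = -1·1440 + 817; 817 = 13·60 + 37 → 13:37, 2022-03-09 - 1 day = 2022-03-08
→ 2022-03-08 13:37 DWF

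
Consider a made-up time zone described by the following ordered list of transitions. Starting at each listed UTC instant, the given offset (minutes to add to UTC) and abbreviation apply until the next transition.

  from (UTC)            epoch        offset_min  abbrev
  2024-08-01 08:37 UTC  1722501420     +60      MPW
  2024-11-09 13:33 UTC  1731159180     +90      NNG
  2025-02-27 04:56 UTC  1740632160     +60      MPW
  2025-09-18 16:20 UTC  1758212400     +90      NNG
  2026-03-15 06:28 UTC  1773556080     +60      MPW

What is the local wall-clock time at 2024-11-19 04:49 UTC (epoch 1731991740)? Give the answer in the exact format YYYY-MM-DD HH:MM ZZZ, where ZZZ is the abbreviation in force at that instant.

2024-11-19 06:19 NNG

Query: 2024-11-19 04:49 UTC
Rule 2/5 (NNG, +01:30): 2024-11-09 13:33 UTC ≤ query < 2025-02-27 04:56 UTC
4·60 + 49 + 90 = 379 min
379 = 0·1440 + 379; 379 = 6·60 + 19 → 06:19, same day
→ 2024-11-19 06:19 NNG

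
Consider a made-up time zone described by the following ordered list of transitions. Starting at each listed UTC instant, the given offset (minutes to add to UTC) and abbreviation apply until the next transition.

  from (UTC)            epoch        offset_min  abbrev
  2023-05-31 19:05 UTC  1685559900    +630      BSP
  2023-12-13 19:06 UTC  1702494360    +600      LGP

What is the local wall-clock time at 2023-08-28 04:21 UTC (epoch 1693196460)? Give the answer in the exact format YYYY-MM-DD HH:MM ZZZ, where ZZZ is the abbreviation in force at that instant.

2023-08-28 14:51 BSP

Query: 2023-08-28 04:21 UTC
Rule 1/2 (BSP, +10:30): 2023-05-31 19:05 UTC ≤ query < 2023-12-13 19:06 UTC
4·60 + 21 + 630 = 891 min
891 = 0·1440 + 891; 891 = 14·60 + 51 → 14:51, same day
→ 2023-08-28 14:51 BSP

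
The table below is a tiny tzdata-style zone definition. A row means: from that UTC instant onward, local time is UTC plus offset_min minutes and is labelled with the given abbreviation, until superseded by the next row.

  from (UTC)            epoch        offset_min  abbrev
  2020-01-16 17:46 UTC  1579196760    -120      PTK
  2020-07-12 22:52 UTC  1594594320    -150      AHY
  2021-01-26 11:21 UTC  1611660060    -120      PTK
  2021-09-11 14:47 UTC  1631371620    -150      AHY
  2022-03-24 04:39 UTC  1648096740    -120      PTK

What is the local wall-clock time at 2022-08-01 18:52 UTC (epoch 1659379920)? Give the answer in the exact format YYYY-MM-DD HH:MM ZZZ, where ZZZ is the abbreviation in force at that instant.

2022-08-01 16:52 PTK

Query: 2022-08-01 18:52 UTC
Rule 5/5 (PTK, -02:00): 2022-03-24 04:39 UTC ≤ query < +∞
18·60 + 52 - 120 = 1012 min
1012 = 0·1440 + 1012; 1012 = 16·60 + 52 → 16:52, same day
→ 2022-08-01 16:52 PTK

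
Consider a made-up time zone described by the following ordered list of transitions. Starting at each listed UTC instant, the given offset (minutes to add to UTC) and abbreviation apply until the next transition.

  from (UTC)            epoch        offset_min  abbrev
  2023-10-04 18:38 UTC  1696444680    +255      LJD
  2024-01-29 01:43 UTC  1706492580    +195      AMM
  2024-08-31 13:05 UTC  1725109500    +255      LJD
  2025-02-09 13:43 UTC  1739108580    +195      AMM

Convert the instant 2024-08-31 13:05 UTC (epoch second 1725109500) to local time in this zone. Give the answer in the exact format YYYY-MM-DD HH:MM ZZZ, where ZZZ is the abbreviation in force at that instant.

Query: 2024-08-31 13:05 UTC
Rule 3/4 (LJD, +04:15): 2024-08-31 13:05 UTC ≤ query < 2025-02-09 13:43 UTC
13·60 + 5 + 255 = 1040 min
1040 = 0·1440 + 1040; 1040 = 17·60 + 20 → 17:20, same day
→ 2024-08-31 17:20 LJD

2024-08-31 17:20 LJD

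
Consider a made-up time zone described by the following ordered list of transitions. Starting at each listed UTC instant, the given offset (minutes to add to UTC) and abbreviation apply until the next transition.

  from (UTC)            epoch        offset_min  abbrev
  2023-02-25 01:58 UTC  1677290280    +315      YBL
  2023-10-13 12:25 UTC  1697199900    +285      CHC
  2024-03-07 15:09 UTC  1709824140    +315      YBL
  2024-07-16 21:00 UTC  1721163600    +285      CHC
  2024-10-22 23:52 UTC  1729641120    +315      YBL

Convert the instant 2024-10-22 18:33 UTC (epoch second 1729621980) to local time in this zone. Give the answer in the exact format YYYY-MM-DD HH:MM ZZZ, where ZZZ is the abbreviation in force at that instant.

Query: 2024-10-22 18:33 UTC
Rule 4/5 (CHC, +04:45): 2024-07-16 21:00 UTC ≤ query < 2024-10-22 23:52 UTC
18·60 + 33 + 285 = 1398 min
1398 = 0·1440 + 1398; 1398 = 23·60 + 18 → 23:18, same day
→ 2024-10-22 23:18 CHC

2024-10-22 23:18 CHC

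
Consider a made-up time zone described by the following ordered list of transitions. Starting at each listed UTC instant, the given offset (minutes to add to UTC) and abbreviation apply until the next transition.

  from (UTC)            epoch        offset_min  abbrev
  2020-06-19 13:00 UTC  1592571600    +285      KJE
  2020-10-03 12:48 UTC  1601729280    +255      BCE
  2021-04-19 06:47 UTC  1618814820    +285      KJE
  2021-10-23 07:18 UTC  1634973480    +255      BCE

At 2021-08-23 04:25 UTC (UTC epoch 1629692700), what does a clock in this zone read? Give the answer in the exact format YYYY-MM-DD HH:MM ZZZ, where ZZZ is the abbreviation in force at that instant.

2021-08-23 09:10 KJE

Query: 2021-08-23 04:25 UTC
Rule 3/4 (KJE, +04:45): 2021-04-19 06:47 UTC ≤ query < 2021-10-23 07:18 UTC
4·60 + 25 + 285 = 550 min
550 = 0·1440 + 550; 550 = 9·60 + 10 → 09:10, same day
→ 2021-08-23 09:10 KJE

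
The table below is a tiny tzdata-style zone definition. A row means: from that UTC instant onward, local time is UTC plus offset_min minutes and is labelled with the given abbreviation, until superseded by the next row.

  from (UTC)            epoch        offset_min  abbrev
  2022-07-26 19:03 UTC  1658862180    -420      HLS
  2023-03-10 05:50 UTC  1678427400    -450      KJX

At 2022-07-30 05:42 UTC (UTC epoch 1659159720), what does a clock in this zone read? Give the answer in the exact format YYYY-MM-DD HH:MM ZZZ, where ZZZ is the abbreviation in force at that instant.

2022-07-29 22:42 HLS

Query: 2022-07-30 05:42 UTC
Rule 1/2 (HLS, -07:00): 2022-07-26 19:03 UTC ≤ query < 2023-03-10 05:50 UTC
5·60 + 42 - 420 = -78 min
-78 = -1·1440 + 1362; 1362 = 22·60 + 42 → 22:42, 2022-07-30 - 1 day = 2022-07-29
→ 2022-07-29 22:42 HLS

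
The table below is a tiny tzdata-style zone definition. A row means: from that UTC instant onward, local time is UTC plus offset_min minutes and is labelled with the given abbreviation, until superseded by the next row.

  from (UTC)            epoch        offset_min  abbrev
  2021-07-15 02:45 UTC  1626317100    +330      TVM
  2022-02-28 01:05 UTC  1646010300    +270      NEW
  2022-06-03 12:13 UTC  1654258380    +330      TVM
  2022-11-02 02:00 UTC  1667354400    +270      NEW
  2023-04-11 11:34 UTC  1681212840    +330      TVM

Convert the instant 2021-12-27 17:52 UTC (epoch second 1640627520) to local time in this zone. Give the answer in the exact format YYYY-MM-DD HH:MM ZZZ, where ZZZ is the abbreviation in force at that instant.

Query: 2021-12-27 17:52 UTC
Rule 1/5 (TVM, +05:30): 2021-07-15 02:45 UTC ≤ query < 2022-02-28 01:05 UTC
17·60 + 52 + 330 = 1402 min
1402 = 0·1440 + 1402; 1402 = 23·60 + 22 → 23:22, same day
→ 2021-12-27 23:22 TVM

2021-12-27 23:22 TVM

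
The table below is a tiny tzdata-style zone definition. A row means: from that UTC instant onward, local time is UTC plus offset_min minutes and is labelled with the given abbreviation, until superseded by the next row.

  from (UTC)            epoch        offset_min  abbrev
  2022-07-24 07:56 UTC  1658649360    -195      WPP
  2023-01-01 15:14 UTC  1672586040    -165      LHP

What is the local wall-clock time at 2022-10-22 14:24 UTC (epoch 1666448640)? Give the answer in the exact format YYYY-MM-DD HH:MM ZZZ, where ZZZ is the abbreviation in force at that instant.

Query: 2022-10-22 14:24 UTC
Rule 1/2 (WPP, -03:15): 2022-07-24 07:56 UTC ≤ query < 2023-01-01 15:14 UTC
14·60 + 24 - 195 = 669 min
669 = 0·1440 + 669; 669 = 11·60 + 9 → 11:09, same day
→ 2022-10-22 11:09 WPP

2022-10-22 11:09 WPP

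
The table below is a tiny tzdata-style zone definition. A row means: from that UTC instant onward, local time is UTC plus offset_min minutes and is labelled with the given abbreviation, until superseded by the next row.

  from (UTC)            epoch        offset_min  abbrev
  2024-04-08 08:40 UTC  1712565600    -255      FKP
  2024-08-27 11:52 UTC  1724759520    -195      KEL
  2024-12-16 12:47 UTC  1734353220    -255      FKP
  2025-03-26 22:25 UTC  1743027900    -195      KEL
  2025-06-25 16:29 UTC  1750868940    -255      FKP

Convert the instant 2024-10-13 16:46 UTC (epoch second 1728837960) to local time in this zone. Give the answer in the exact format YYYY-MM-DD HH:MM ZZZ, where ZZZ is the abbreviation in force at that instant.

Query: 2024-10-13 16:46 UTC
Rule 2/5 (KEL, -03:15): 2024-08-27 11:52 UTC ≤ query < 2024-12-16 12:47 UTC
16·60 + 46 - 195 = 811 min
811 = 0·1440 + 811; 811 = 13·60 + 31 → 13:31, same day
→ 2024-10-13 13:31 KEL

2024-10-13 13:31 KEL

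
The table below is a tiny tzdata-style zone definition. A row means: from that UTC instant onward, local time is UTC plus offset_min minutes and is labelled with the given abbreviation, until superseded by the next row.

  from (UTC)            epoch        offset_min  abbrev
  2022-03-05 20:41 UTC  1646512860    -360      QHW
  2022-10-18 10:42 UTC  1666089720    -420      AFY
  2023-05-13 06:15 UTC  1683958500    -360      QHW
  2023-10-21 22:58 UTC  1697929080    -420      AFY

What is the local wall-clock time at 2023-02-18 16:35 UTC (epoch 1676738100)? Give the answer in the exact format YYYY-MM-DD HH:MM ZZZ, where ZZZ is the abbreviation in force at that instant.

2023-02-18 09:35 AFY

Query: 2023-02-18 16:35 UTC
Rule 2/4 (AFY, -07:00): 2022-10-18 10:42 UTC ≤ query < 2023-05-13 06:15 UTC
16·60 + 35 - 420 = 575 min
575 = 0·1440 + 575; 575 = 9·60 + 35 → 09:35, same day
→ 2023-02-18 09:35 AFY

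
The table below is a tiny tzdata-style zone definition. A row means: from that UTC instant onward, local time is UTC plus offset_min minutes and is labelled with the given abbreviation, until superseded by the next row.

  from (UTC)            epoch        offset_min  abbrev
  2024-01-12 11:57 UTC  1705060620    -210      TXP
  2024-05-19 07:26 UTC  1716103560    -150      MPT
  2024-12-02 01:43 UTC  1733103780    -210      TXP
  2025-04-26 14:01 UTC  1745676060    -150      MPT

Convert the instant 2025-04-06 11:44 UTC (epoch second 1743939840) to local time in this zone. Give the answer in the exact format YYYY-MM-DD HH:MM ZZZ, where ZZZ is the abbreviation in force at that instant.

2025-04-06 08:14 TXP

Query: 2025-04-06 11:44 UTC
Rule 3/4 (TXP, -03:30): 2024-12-02 01:43 UTC ≤ query < 2025-04-26 14:01 UTC
11·60 + 44 - 210 = 494 min
494 = 0·1440 + 494; 494 = 8·60 + 14 → 08:14, same day
→ 2025-04-06 08:14 TXP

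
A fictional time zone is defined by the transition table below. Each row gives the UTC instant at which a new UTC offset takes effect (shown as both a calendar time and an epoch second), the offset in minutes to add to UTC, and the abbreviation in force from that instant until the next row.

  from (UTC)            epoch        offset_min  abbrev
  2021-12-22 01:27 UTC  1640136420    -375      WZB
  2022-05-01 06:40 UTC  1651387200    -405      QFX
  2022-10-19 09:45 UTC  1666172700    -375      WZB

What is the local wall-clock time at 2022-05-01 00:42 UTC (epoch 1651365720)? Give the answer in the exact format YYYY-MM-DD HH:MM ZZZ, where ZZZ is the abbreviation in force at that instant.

2022-04-30 18:27 WZB

Query: 2022-05-01 00:42 UTC
Rule 1/3 (WZB, -06:15): 2021-12-22 01:27 UTC ≤ query < 2022-05-01 06:40 UTC
0·60 + 42 - 375 = -333 min
-333 = -1·1440 + 1107; 1107 = 18·60 + 27 → 18:27, 2022-05-01 - 1 day = 2022-04-30
→ 2022-04-30 18:27 WZB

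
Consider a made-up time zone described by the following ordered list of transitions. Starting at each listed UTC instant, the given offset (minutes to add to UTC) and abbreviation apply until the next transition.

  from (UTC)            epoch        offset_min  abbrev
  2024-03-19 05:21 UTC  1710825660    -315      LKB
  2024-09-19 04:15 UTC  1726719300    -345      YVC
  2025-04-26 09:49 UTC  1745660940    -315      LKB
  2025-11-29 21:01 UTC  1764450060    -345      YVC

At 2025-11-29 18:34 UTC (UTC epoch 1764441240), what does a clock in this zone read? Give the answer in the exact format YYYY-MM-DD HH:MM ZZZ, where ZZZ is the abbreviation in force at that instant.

Query: 2025-11-29 18:34 UTC
Rule 3/4 (LKB, -05:15): 2025-04-26 09:49 UTC ≤ query < 2025-11-29 21:01 UTC
18·60 + 34 - 315 = 799 min
799 = 0·1440 + 799; 799 = 13·60 + 19 → 13:19, same day
→ 2025-11-29 13:19 LKB

2025-11-29 13:19 LKB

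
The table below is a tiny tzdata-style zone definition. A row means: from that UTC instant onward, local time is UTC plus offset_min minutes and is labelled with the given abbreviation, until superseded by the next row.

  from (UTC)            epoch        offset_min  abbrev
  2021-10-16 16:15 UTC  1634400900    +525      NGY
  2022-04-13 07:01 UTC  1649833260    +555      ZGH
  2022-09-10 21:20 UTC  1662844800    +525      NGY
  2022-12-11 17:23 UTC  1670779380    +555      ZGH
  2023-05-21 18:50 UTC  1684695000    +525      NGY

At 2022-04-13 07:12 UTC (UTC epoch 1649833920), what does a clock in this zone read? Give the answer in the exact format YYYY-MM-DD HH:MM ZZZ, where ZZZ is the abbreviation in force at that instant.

Query: 2022-04-13 07:12 UTC
Rule 2/5 (ZGH, +09:15): 2022-04-13 07:01 UTC ≤ query < 2022-09-10 21:20 UTC
7·60 + 12 + 555 = 987 min
987 = 0·1440 + 987; 987 = 16·60 + 27 → 16:27, same day
→ 2022-04-13 16:27 ZGH

2022-04-13 16:27 ZGH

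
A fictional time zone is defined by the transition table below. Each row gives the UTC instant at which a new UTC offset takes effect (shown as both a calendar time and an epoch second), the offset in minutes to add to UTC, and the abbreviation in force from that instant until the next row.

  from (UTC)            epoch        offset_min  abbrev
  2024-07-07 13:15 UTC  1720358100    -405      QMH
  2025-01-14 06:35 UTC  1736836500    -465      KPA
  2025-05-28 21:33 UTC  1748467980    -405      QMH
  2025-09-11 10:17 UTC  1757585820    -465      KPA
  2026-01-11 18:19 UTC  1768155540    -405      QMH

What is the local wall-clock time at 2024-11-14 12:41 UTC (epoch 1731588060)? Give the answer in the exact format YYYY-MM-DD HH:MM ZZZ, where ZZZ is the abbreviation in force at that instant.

2024-11-14 05:56 QMH

Query: 2024-11-14 12:41 UTC
Rule 1/5 (QMH, -06:45): 2024-07-07 13:15 UTC ≤ query < 2025-01-14 06:35 UTC
12·60 + 41 - 405 = 356 min
356 = 0·1440 + 356; 356 = 5·60 + 56 → 05:56, same day
→ 2024-11-14 05:56 QMH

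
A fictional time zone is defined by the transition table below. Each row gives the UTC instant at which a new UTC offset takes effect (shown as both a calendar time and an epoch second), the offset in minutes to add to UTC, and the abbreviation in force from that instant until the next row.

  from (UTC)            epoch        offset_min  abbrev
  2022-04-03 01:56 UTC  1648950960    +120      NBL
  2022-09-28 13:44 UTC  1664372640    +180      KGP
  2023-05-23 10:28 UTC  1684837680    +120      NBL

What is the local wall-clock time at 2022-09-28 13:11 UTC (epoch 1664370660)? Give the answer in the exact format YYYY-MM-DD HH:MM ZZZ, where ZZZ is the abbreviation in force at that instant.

2022-09-28 15:11 NBL

Query: 2022-09-28 13:11 UTC
Rule 1/3 (NBL, +02:00): 2022-04-03 01:56 UTC ≤ query < 2022-09-28 13:44 UTC
13·60 + 11 + 120 = 911 min
911 = 0·1440 + 911; 911 = 15·60 + 11 → 15:11, same day
→ 2022-09-28 15:11 NBL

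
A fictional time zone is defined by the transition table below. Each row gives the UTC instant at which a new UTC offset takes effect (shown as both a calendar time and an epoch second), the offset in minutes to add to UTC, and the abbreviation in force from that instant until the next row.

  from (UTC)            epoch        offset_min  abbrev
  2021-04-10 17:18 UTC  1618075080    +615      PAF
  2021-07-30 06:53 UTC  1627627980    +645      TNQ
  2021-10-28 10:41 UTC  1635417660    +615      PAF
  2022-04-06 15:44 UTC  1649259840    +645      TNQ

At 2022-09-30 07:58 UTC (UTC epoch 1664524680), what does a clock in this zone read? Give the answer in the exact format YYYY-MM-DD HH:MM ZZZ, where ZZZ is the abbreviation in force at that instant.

Query: 2022-09-30 07:58 UTC
Rule 4/4 (TNQ, +10:45): 2022-04-06 15:44 UTC ≤ query < +∞
7·60 + 58 + 645 = 1123 min
1123 = 0·1440 + 1123; 1123 = 18·60 + 43 → 18:43, same day
→ 2022-09-30 18:43 TNQ

2022-09-30 18:43 TNQ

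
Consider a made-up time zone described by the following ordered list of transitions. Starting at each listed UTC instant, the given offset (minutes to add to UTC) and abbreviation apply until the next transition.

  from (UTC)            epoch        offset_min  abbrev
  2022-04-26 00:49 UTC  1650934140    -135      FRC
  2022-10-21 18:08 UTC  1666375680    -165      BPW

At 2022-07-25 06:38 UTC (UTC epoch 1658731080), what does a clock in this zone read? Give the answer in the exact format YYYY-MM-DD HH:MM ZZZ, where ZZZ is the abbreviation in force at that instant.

Query: 2022-07-25 06:38 UTC
Rule 1/2 (FRC, -02:15): 2022-04-26 00:49 UTC ≤ query < 2022-10-21 18:08 UTC
6·60 + 38 - 135 = 263 min
263 = 0·1440 + 263; 263 = 4·60 + 23 → 04:23, same day
→ 2022-07-25 04:23 FRC

2022-07-25 04:23 FRC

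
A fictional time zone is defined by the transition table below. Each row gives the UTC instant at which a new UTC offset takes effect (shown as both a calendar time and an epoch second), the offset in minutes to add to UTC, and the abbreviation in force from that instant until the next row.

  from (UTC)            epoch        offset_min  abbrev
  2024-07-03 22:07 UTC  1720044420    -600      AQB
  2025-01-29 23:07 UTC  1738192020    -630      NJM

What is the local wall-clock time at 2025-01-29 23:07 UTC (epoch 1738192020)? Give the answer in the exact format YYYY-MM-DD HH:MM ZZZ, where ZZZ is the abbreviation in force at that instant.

2025-01-29 12:37 NJM

Query: 2025-01-29 23:07 UTC
Rule 2/2 (NJM, -10:30): 2025-01-29 23:07 UTC ≤ query < +∞
23·60 + 7 - 630 = 757 min
757 = 0·1440 + 757; 757 = 12·60 + 37 → 12:37, same day
→ 2025-01-29 12:37 NJM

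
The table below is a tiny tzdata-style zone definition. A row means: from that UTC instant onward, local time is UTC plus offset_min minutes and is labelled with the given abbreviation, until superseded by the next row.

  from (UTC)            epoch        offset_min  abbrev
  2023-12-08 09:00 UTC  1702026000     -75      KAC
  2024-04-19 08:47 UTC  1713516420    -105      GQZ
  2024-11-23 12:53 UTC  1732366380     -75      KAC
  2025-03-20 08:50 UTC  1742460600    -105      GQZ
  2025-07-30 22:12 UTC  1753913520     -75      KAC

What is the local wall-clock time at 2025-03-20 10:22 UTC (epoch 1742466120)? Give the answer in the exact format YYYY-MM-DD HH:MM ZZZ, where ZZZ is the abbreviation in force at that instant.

Query: 2025-03-20 10:22 UTC
Rule 4/5 (GQZ, -01:45): 2025-03-20 08:50 UTC ≤ query < 2025-07-30 22:12 UTC
10·60 + 22 - 105 = 517 min
517 = 0·1440 + 517; 517 = 8·60 + 37 → 08:37, same day
→ 2025-03-20 08:37 GQZ

2025-03-20 08:37 GQZ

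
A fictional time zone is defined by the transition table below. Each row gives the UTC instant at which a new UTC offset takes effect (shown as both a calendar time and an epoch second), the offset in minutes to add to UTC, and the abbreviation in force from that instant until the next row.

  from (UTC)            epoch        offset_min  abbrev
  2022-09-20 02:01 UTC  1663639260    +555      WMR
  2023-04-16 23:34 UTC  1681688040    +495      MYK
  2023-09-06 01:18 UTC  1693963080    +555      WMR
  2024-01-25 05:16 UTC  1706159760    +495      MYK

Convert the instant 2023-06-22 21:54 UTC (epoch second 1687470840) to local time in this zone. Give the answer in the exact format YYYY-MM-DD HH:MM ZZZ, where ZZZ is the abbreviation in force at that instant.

Query: 2023-06-22 21:54 UTC
Rule 2/4 (MYK, +08:15): 2023-04-16 23:34 UTC ≤ query < 2023-09-06 01:18 UTC
21·60 + 54 + 495 = 1809 min
1809 = 1·1440 + 369; 369 = 6·60 + 9 → 06:09, 2023-06-22 + 1 day = 2023-06-23
→ 2023-06-23 06:09 MYK

2023-06-23 06:09 MYK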